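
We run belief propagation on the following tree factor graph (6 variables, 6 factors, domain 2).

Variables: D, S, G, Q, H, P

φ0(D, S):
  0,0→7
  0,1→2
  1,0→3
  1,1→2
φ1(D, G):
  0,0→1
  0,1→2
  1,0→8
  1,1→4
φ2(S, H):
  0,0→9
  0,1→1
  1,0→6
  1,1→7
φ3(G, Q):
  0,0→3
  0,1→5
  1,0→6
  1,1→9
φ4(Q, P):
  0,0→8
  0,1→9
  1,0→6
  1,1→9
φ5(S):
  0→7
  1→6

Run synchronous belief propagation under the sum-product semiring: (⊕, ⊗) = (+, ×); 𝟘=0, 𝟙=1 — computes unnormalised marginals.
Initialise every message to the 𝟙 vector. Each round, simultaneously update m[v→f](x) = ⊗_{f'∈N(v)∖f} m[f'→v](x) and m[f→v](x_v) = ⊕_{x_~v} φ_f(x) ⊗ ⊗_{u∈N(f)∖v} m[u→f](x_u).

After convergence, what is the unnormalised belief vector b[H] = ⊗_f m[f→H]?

b[H] = [818316, 285180]

init: all messages = 𝟙 over 2 values
r1 m[φ0→D] = [9, 5]
r1 m[φ0→S] = [10, 4]
r1 m[φ1→D] = [3, 12]
r1 m[φ1→G] = [9, 6]
r1 m[φ2→S] = [10, 13]
r1 m[φ2→H] = [15, 8]
r1 m[φ3→G] = [8, 15]
r1 m[φ3→Q] = [9, 14]
r1 m[φ4→Q] = [17, 15]
r1 m[φ4→P] = [14, 18]
r1 m[φ5→S] = [7, 6]
r1 m[D→φ0] = [1, 1]
r1 m[D→φ1] = [1, 1]
r1 m[S→φ0] = [1, 1]
r1 m[S→φ2] = [1, 1]
r1 m[S→φ5] = [1, 1]
r1 m[G→φ1] = [1, 1]
r1 m[G→φ3] = [1, 1]
r1 m[Q→φ3] = [1, 1]
r1 m[Q→φ4] = [1, 1]
r1 m[H→φ2] = [1, 1]
r1 m[P→φ4] = [1, 1]
r2 m[φ0→D] = [9, 5]
r2 m[φ0→S] = [10, 4]
r2 m[φ1→D] = [3, 12]
r2 m[φ1→G] = [9, 6]
r2 m[φ2→S] = [10, 13]
r2 m[φ2→H] = [15, 8]
r2 m[φ3→G] = [8, 15]
r2 m[φ3→Q] = [9, 14]
r2 m[φ4→Q] = [17, 15]
r2 m[φ4→P] = [14, 18]
r2 m[φ5→S] = [7, 6]
r2 m[D→φ0] = [3, 12]
r2 m[D→φ1] = [9, 5]
r2 m[S→φ0] = [70, 78]
r2 m[S→φ2] = [70, 24]
r2 m[S→φ5] = [100, 52]
r2 m[G→φ1] = [8, 15]
r2 m[G→φ3] = [9, 6]
r2 m[Q→φ3] = [17, 15]
r2 m[Q→φ4] = [9, 14]
r2 m[H→φ2] = [1, 1]
r2 m[P→φ4] = [1, 1]
r3 m[φ0→D] = [646, 366]
r3 m[φ0→S] = [57, 30]
r3 m[φ1→D] = [38, 124]
r3 m[φ1→G] = [49, 38]
r3 m[φ2→S] = [10, 13]
r3 m[φ2→H] = [774, 238]
r3 m[φ3→G] = [126, 237]
r3 m[φ3→Q] = [63, 99]
r3 m[φ4→Q] = [17, 15]
r3 m[φ4→P] = [156, 207]
r3 m[φ5→S] = [7, 6]
r3 m[D→φ0] = [3, 12]
r3 m[D→φ1] = [9, 5]
r3 m[S→φ0] = [70, 78]
r3 m[S→φ2] = [70, 24]
r3 m[S→φ5] = [100, 52]
r3 m[G→φ1] = [8, 15]
r3 m[G→φ3] = [9, 6]
r3 m[Q→φ3] = [17, 15]
r3 m[Q→φ4] = [9, 14]
r3 m[H→φ2] = [1, 1]
r3 m[P→φ4] = [1, 1]
r4 m[φ0→D] = [646, 366]
r4 m[φ0→S] = [57, 30]
r4 m[φ1→D] = [38, 124]
r4 m[φ1→G] = [49, 38]
r4 m[φ2→S] = [10, 13]
r4 m[φ2→H] = [774, 238]
r4 m[φ3→G] = [126, 237]
r4 m[φ3→Q] = [63, 99]
r4 m[φ4→Q] = [17, 15]
r4 m[φ4→P] = [156, 207]
r4 m[φ5→S] = [7, 6]
r4 m[D→φ0] = [38, 124]
r4 m[D→φ1] = [646, 366]
r4 m[S→φ0] = [70, 78]
r4 m[S→φ2] = [399, 180]
r4 m[S→φ5] = [570, 390]
r4 m[G→φ1] = [126, 237]
r4 m[G→φ3] = [49, 38]
r4 m[Q→φ3] = [17, 15]
r4 m[Q→φ4] = [63, 99]
r4 m[H→φ2] = [1, 1]
r4 m[P→φ4] = [1, 1]
r5 m[φ0→D] = [646, 366]
r5 m[φ0→S] = [638, 324]
r5 m[φ1→D] = [600, 1956]
r5 m[φ1→G] = [3574, 2756]
r5 m[φ2→S] = [10, 13]
r5 m[φ2→H] = [4671, 1659]
r5 m[φ3→G] = [126, 237]
r5 m[φ3→Q] = [375, 587]
r5 m[φ4→Q] = [17, 15]
r5 m[φ4→P] = [1098, 1458]
r5 m[φ5→S] = [7, 6]
r5 m[D→φ0] = [38, 124]
r5 m[D→φ1] = [646, 366]
r5 m[S→φ0] = [70, 78]
r5 m[S→φ2] = [399, 180]
r5 m[S→φ5] = [570, 390]
r5 m[G→φ1] = [126, 237]
r5 m[G→φ3] = [49, 38]
r5 m[Q→φ3] = [17, 15]
r5 m[Q→φ4] = [63, 99]
r5 m[H→φ2] = [1, 1]
r5 m[P→φ4] = [1, 1]
r6 m[φ0→D] = [646, 366]
r6 m[φ0→S] = [638, 324]
r6 m[φ1→D] = [600, 1956]
r6 m[φ1→G] = [3574, 2756]
r6 m[φ2→S] = [10, 13]
r6 m[φ2→H] = [4671, 1659]
r6 m[φ3→G] = [126, 237]
r6 m[φ3→Q] = [375, 587]
r6 m[φ4→Q] = [17, 15]
r6 m[φ4→P] = [1098, 1458]
r6 m[φ5→S] = [7, 6]
r6 m[D→φ0] = [600, 1956]
r6 m[D→φ1] = [646, 366]
r6 m[S→φ0] = [70, 78]
r6 m[S→φ2] = [4466, 1944]
r6 m[S→φ5] = [6380, 4212]
r6 m[G→φ1] = [126, 237]
r6 m[G→φ3] = [3574, 2756]
r6 m[Q→φ3] = [17, 15]
r6 m[Q→φ4] = [375, 587]
r6 m[H→φ2] = [1, 1]
r6 m[P→φ4] = [1, 1]
r7 m[φ0→D] = [646, 366]
r7 m[φ0→S] = [10068, 5112]
r7 m[φ1→D] = [600, 1956]
r7 m[φ1→G] = [3574, 2756]
r7 m[φ2→S] = [10, 13]
r7 m[φ2→H] = [51858, 18074]
r7 m[φ3→G] = [126, 237]
r7 m[φ3→Q] = [27258, 42674]
r7 m[φ4→Q] = [17, 15]
r7 m[φ4→P] = [6522, 8658]
r7 m[φ5→S] = [7, 6]
r7 m[D→φ0] = [600, 1956]
r7 m[D→φ1] = [646, 366]
r7 m[S→φ0] = [70, 78]
r7 m[S→φ2] = [4466, 1944]
r7 m[S→φ5] = [6380, 4212]
r7 m[G→φ1] = [126, 237]
r7 m[G→φ3] = [3574, 2756]
r7 m[Q→φ3] = [17, 15]
r7 m[Q→φ4] = [375, 587]
r7 m[H→φ2] = [1, 1]
r7 m[P→φ4] = [1, 1]
r8 m[φ0→D] = [646, 366]
r8 m[φ0→S] = [10068, 5112]
r8 m[φ1→D] = [600, 1956]
r8 m[φ1→G] = [3574, 2756]
r8 m[φ2→S] = [10, 13]
r8 m[φ2→H] = [51858, 18074]
r8 m[φ3→G] = [126, 237]
r8 m[φ3→Q] = [27258, 42674]
r8 m[φ4→Q] = [17, 15]
r8 m[φ4→P] = [6522, 8658]
r8 m[φ5→S] = [7, 6]
r8 m[D→φ0] = [600, 1956]
r8 m[D→φ1] = [646, 366]
r8 m[S→φ0] = [70, 78]
r8 m[S→φ2] = [70476, 30672]
r8 m[S→φ5] = [100680, 66456]
r8 m[G→φ1] = [126, 237]
r8 m[G→φ3] = [3574, 2756]
r8 m[Q→φ3] = [17, 15]
r8 m[Q→φ4] = [27258, 42674]
r8 m[H→φ2] = [1, 1]
r8 m[P→φ4] = [1, 1]
r9 m[φ0→D] = [646, 366]
r9 m[φ0→S] = [10068, 5112]
r9 m[φ1→D] = [600, 1956]
r9 m[φ1→G] = [3574, 2756]
r9 m[φ2→S] = [10, 13]
r9 m[φ2→H] = [818316, 285180]
r9 m[φ3→G] = [126, 237]
r9 m[φ3→Q] = [27258, 42674]
r9 m[φ4→Q] = [17, 15]
r9 m[φ4→P] = [474108, 629388]
r9 m[φ5→S] = [7, 6]
r9 m[D→φ0] = [600, 1956]
r9 m[D→φ1] = [646, 366]
r9 m[S→φ0] = [70, 78]
r9 m[S→φ2] = [70476, 30672]
r9 m[S→φ5] = [100680, 66456]
r9 m[G→φ1] = [126, 237]
r9 m[G→φ3] = [3574, 2756]
r9 m[Q→φ3] = [17, 15]
r9 m[Q→φ4] = [27258, 42674]
r9 m[H→φ2] = [1, 1]
r9 m[P→φ4] = [1, 1]
r10 m[φ0→D] = [646, 366]
r10 m[φ0→S] = [10068, 5112]
r10 m[φ1→D] = [600, 1956]
r10 m[φ1→G] = [3574, 2756]
r10 m[φ2→S] = [10, 13]
r10 m[φ2→H] = [818316, 285180]
r10 m[φ3→G] = [126, 237]
r10 m[φ3→Q] = [27258, 42674]
r10 m[φ4→Q] = [17, 15]
r10 m[φ4→P] = [474108, 629388]
r10 m[φ5→S] = [7, 6]
r10 m[D→φ0] = [600, 1956]
r10 m[D→φ1] = [646, 366]
r10 m[S→φ0] = [70, 78]
r10 m[S→φ2] = [70476, 30672]
r10 m[S→φ5] = [100680, 66456]
r10 m[G→φ1] = [126, 237]
r10 m[G→φ3] = [3574, 2756]
r10 m[Q→φ3] = [17, 15]
r10 m[Q→φ4] = [27258, 42674]
r10 m[H→φ2] = [1, 1]
r10 m[P→φ4] = [1, 1]
fixed point reached at round 10
b[H] = ⊗ incoming = [818316, 285180]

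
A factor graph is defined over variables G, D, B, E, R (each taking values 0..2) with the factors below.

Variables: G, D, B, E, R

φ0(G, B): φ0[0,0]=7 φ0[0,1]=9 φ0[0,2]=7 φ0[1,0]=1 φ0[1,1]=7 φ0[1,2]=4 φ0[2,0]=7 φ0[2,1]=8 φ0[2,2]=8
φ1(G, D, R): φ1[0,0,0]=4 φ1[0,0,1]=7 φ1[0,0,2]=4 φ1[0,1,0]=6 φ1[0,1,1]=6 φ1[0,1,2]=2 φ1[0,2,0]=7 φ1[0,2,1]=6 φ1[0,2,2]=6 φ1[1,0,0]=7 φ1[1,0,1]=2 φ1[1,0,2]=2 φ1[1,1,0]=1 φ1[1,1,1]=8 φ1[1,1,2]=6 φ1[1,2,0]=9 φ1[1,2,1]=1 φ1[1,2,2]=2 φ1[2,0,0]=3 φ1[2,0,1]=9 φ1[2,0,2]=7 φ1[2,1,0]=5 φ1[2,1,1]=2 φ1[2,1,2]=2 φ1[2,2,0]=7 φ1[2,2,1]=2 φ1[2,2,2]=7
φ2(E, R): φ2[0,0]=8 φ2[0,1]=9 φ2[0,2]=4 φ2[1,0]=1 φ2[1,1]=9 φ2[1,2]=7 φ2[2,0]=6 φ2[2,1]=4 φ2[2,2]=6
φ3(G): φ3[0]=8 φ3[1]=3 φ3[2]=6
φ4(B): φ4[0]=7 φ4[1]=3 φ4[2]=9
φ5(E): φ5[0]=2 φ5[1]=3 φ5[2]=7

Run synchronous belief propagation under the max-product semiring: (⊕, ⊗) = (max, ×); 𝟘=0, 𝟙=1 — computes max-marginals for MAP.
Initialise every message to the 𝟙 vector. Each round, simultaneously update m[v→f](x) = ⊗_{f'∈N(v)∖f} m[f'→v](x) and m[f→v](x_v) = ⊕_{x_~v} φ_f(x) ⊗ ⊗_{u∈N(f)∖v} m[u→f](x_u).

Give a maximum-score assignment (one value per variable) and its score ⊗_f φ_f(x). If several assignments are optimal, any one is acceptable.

init: all messages = 𝟙 over 3 values
r1 m[φ0→G] = [9, 7, 8]
r1 m[φ0→B] = [7, 9, 8]
r1 m[φ1→G] = [7, 9, 9]
r1 m[φ1→D] = [9, 8, 9]
r1 m[φ1→R] = [9, 9, 7]
r1 m[φ2→E] = [9, 9, 6]
r1 m[φ2→R] = [8, 9, 7]
r1 m[φ3→G] = [8, 3, 6]
r1 m[φ4→B] = [7, 3, 9]
r1 m[φ5→E] = [2, 3, 7]
r1 m[G→φ0] = [1, 1, 1]
r1 m[G→φ1] = [1, 1, 1]
r1 m[G→φ3] = [1, 1, 1]
r1 m[D→φ1] = [1, 1, 1]
r1 m[B→φ0] = [1, 1, 1]
r1 m[B→φ4] = [1, 1, 1]
r1 m[E→φ2] = [1, 1, 1]
r1 m[E→φ5] = [1, 1, 1]
r1 m[R→φ1] = [1, 1, 1]
r1 m[R→φ2] = [1, 1, 1]
r2 m[φ0→G] = [9, 7, 8]
r2 m[φ0→B] = [7, 9, 8]
r2 m[φ1→G] = [7, 9, 9]
r2 m[φ1→D] = [9, 8, 9]
r2 m[φ1→R] = [9, 9, 7]
r2 m[φ2→E] = [9, 9, 6]
r2 m[φ2→R] = [8, 9, 7]
r2 m[φ3→G] = [8, 3, 6]
r2 m[φ4→B] = [7, 3, 9]
r2 m[φ5→E] = [2, 3, 7]
r2 m[G→φ0] = [56, 27, 54]
r2 m[G→φ1] = [72, 21, 48]
r2 m[G→φ3] = [63, 63, 72]
r2 m[D→φ1] = [1, 1, 1]
r2 m[B→φ0] = [7, 3, 9]
r2 m[B→φ4] = [7, 9, 8]
r2 m[E→φ2] = [2, 3, 7]
r2 m[E→φ5] = [9, 9, 6]
r2 m[R→φ1] = [8, 9, 7]
r2 m[R→φ2] = [9, 9, 7]
r3 m[φ0→G] = [63, 36, 72]
r3 m[φ0→B] = [392, 504, 432]
r3 m[φ1→G] = [63, 72, 81]
r3 m[φ1→D] = [4536, 3888, 4032]
r3 m[φ1→R] = [504, 504, 432]
r3 m[φ2→E] = [81, 81, 54]
r3 m[φ2→R] = [42, 28, 42]
r3 m[φ3→G] = [8, 3, 6]
r3 m[φ4→B] = [7, 3, 9]
r3 m[φ5→E] = [2, 3, 7]
r3 m[G→φ0] = [56, 27, 54]
r3 m[G→φ1] = [72, 21, 48]
r3 m[G→φ3] = [63, 63, 72]
r3 m[D→φ1] = [1, 1, 1]
r3 m[B→φ0] = [7, 3, 9]
r3 m[B→φ4] = [7, 9, 8]
r3 m[E→φ2] = [2, 3, 7]
r3 m[E→φ5] = [9, 9, 6]
r3 m[R→φ1] = [8, 9, 7]
r3 m[R→φ2] = [9, 9, 7]
r4 m[φ0→G] = [63, 36, 72]
r4 m[φ0→B] = [392, 504, 432]
r4 m[φ1→G] = [63, 72, 81]
r4 m[φ1→D] = [4536, 3888, 4032]
r4 m[φ1→R] = [504, 504, 432]
r4 m[φ2→E] = [81, 81, 54]
r4 m[φ2→R] = [42, 28, 42]
r4 m[φ3→G] = [8, 3, 6]
r4 m[φ4→B] = [7, 3, 9]
r4 m[φ5→E] = [2, 3, 7]
r4 m[G→φ0] = [504, 216, 486]
r4 m[G→φ1] = [504, 108, 432]
r4 m[G→φ3] = [3969, 2592, 5832]
r4 m[D→φ1] = [1, 1, 1]
r4 m[B→φ0] = [7, 3, 9]
r4 m[B→φ4] = [392, 504, 432]
r4 m[E→φ2] = [2, 3, 7]
r4 m[E→φ5] = [81, 81, 54]
r4 m[R→φ1] = [42, 28, 42]
r4 m[R→φ2] = [504, 504, 432]
r5 m[φ0→G] = [63, 36, 72]
r5 m[φ0→B] = [3528, 4536, 3888]
r5 m[φ1→G] = [294, 378, 294]
r5 m[φ1→D] = [127008, 127008, 148176]
r5 m[φ1→R] = [3528, 3888, 3024]
r5 m[φ2→E] = [4536, 4536, 3024]
r5 m[φ2→R] = [42, 28, 42]
r5 m[φ3→G] = [8, 3, 6]
r5 m[φ4→B] = [7, 3, 9]
r5 m[φ5→E] = [2, 3, 7]
r5 m[G→φ0] = [504, 216, 486]
r5 m[G→φ1] = [504, 108, 432]
r5 m[G→φ3] = [3969, 2592, 5832]
r5 m[D→φ1] = [1, 1, 1]
r5 m[B→φ0] = [7, 3, 9]
r5 m[B→φ4] = [392, 504, 432]
r5 m[E→φ2] = [2, 3, 7]
r5 m[E→φ5] = [81, 81, 54]
r5 m[R→φ1] = [42, 28, 42]
r5 m[R→φ2] = [504, 504, 432]
r6 m[φ0→G] = [63, 36, 72]
r6 m[φ0→B] = [3528, 4536, 3888]
r6 m[φ1→G] = [294, 378, 294]
r6 m[φ1→D] = [127008, 127008, 148176]
r6 m[φ1→R] = [3528, 3888, 3024]
r6 m[φ2→E] = [4536, 4536, 3024]
r6 m[φ2→R] = [42, 28, 42]
r6 m[φ3→G] = [8, 3, 6]
r6 m[φ4→B] = [7, 3, 9]
r6 m[φ5→E] = [2, 3, 7]
r6 m[G→φ0] = [2352, 1134, 1764]
r6 m[G→φ1] = [504, 108, 432]
r6 m[G→φ3] = [18522, 13608, 21168]
r6 m[D→φ1] = [1, 1, 1]
r6 m[B→φ0] = [7, 3, 9]
r6 m[B→φ4] = [3528, 4536, 3888]
r6 m[E→φ2] = [2, 3, 7]
r6 m[E→φ5] = [4536, 4536, 3024]
r6 m[R→φ1] = [42, 28, 42]
r6 m[R→φ2] = [3528, 3888, 3024]
r7 m[φ0→G] = [63, 36, 72]
r7 m[φ0→B] = [16464, 21168, 16464]
r7 m[φ1→G] = [294, 378, 294]
r7 m[φ1→D] = [127008, 127008, 148176]
r7 m[φ1→R] = [3528, 3888, 3024]
r7 m[φ2→E] = [34992, 34992, 21168]
r7 m[φ2→R] = [42, 28, 42]
r7 m[φ3→G] = [8, 3, 6]
r7 m[φ4→B] = [7, 3, 9]
r7 m[φ5→E] = [2, 3, 7]
r7 m[G→φ0] = [2352, 1134, 1764]
r7 m[G→φ1] = [504, 108, 432]
r7 m[G→φ3] = [18522, 13608, 21168]
r7 m[D→φ1] = [1, 1, 1]
r7 m[B→φ0] = [7, 3, 9]
r7 m[B→φ4] = [3528, 4536, 3888]
r7 m[E→φ2] = [2, 3, 7]
r7 m[E→φ5] = [4536, 4536, 3024]
r7 m[R→φ1] = [42, 28, 42]
r7 m[R→φ2] = [3528, 3888, 3024]
r8 m[φ0→G] = [63, 36, 72]
r8 m[φ0→B] = [16464, 21168, 16464]
r8 m[φ1→G] = [294, 378, 294]
r8 m[φ1→D] = [127008, 127008, 148176]
r8 m[φ1→R] = [3528, 3888, 3024]
r8 m[φ2→E] = [34992, 34992, 21168]
r8 m[φ2→R] = [42, 28, 42]
r8 m[φ3→G] = [8, 3, 6]
r8 m[φ4→B] = [7, 3, 9]
r8 m[φ5→E] = [2, 3, 7]
r8 m[G→φ0] = [2352, 1134, 1764]
r8 m[G→φ1] = [504, 108, 432]
r8 m[G→φ3] = [18522, 13608, 21168]
r8 m[D→φ1] = [1, 1, 1]
r8 m[B→φ0] = [7, 3, 9]
r8 m[B→φ4] = [16464, 21168, 16464]
r8 m[E→φ2] = [2, 3, 7]
r8 m[E→φ5] = [34992, 34992, 21168]
r8 m[R→φ1] = [42, 28, 42]
r8 m[R→φ2] = [3528, 3888, 3024]
r9 m[φ0→G] = [63, 36, 72]
r9 m[φ0→B] = [16464, 21168, 16464]
r9 m[φ1→G] = [294, 378, 294]
r9 m[φ1→D] = [127008, 127008, 148176]
r9 m[φ1→R] = [3528, 3888, 3024]
r9 m[φ2→E] = [34992, 34992, 21168]
r9 m[φ2→R] = [42, 28, 42]
r9 m[φ3→G] = [8, 3, 6]
r9 m[φ4→B] = [7, 3, 9]
r9 m[φ5→E] = [2, 3, 7]
r9 m[G→φ0] = [2352, 1134, 1764]
r9 m[G→φ1] = [504, 108, 432]
r9 m[G→φ3] = [18522, 13608, 21168]
r9 m[D→φ1] = [1, 1, 1]
r9 m[B→φ0] = [7, 3, 9]
r9 m[B→φ4] = [16464, 21168, 16464]
r9 m[E→φ2] = [2, 3, 7]
r9 m[E→φ5] = [34992, 34992, 21168]
r9 m[R→φ1] = [42, 28, 42]
r9 m[R→φ2] = [3528, 3888, 3024]
fixed point reached at round 9
traceback from G: (G=0, D=2, B=2, E=2, R=0), score=148176

assignment: (G=0, D=2, B=2, E=2, R=0); score = 148176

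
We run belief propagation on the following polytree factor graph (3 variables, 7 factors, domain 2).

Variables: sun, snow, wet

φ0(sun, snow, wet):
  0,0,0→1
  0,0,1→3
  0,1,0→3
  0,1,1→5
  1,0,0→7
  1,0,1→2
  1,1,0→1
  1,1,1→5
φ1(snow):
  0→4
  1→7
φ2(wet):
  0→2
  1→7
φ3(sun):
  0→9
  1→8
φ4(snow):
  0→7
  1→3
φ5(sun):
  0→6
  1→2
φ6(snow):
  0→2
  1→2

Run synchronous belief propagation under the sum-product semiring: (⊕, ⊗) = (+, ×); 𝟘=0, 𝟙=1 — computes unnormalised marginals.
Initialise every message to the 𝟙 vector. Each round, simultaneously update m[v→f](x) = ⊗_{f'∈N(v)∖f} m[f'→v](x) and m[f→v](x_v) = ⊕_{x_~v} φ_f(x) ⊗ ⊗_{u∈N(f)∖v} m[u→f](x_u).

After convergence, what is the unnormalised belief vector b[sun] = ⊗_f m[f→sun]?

b[sun] = [162540, 49952]

init: all messages = 𝟙 over 2 values
r1 m[φ0→sun] = [12, 15]
r1 m[φ0→snow] = [13, 14]
r1 m[φ0→wet] = [12, 15]
r1 m[φ1→snow] = [4, 7]
r1 m[φ2→wet] = [2, 7]
r1 m[φ3→sun] = [9, 8]
r1 m[φ4→snow] = [7, 3]
r1 m[φ5→sun] = [6, 2]
r1 m[φ6→snow] = [2, 2]
r1 m[sun→φ0] = [1, 1]
r1 m[sun→φ3] = [1, 1]
r1 m[sun→φ5] = [1, 1]
r1 m[snow→φ0] = [1, 1]
r1 m[snow→φ1] = [1, 1]
r1 m[snow→φ4] = [1, 1]
r1 m[snow→φ6] = [1, 1]
r1 m[wet→φ0] = [1, 1]
r1 m[wet→φ2] = [1, 1]
r2 m[φ0→sun] = [12, 15]
r2 m[φ0→snow] = [13, 14]
r2 m[φ0→wet] = [12, 15]
r2 m[φ1→snow] = [4, 7]
r2 m[φ2→wet] = [2, 7]
r2 m[φ3→sun] = [9, 8]
r2 m[φ4→snow] = [7, 3]
r2 m[φ5→sun] = [6, 2]
r2 m[φ6→snow] = [2, 2]
r2 m[sun→φ0] = [54, 16]
r2 m[sun→φ3] = [72, 30]
r2 m[sun→φ5] = [108, 120]
r2 m[snow→φ0] = [56, 42]
r2 m[snow→φ1] = [182, 84]
r2 m[snow→φ4] = [104, 196]
r2 m[snow→φ6] = [364, 294]
r2 m[wet→φ0] = [2, 7]
r2 m[wet→φ2] = [12, 15]
r3 m[φ0→sun] = [3010, 3122]
r3 m[φ0→snow] = [1690, 2806]
r3 m[φ0→wet] = [16772, 25564]
r3 m[φ1→snow] = [4, 7]
r3 m[φ2→wet] = [2, 7]
r3 m[φ3→sun] = [9, 8]
r3 m[φ4→snow] = [7, 3]
r3 m[φ5→sun] = [6, 2]
r3 m[φ6→snow] = [2, 2]
r3 m[sun→φ0] = [54, 16]
r3 m[sun→φ3] = [72, 30]
r3 m[sun→φ5] = [108, 120]
r3 m[snow→φ0] = [56, 42]
r3 m[snow→φ1] = [182, 84]
r3 m[snow→φ4] = [104, 196]
r3 m[snow→φ6] = [364, 294]
r3 m[wet→φ0] = [2, 7]
r3 m[wet→φ2] = [12, 15]
r4 m[φ0→sun] = [3010, 3122]
r4 m[φ0→snow] = [1690, 2806]
r4 m[φ0→wet] = [16772, 25564]
r4 m[φ1→snow] = [4, 7]
r4 m[φ2→wet] = [2, 7]
r4 m[φ3→sun] = [9, 8]
r4 m[φ4→snow] = [7, 3]
r4 m[φ5→sun] = [6, 2]
r4 m[φ6→snow] = [2, 2]
r4 m[sun→φ0] = [54, 16]
r4 m[sun→φ3] = [18060, 6244]
r4 m[sun→φ5] = [27090, 24976]
r4 m[snow→φ0] = [56, 42]
r4 m[snow→φ1] = [23660, 16836]
r4 m[snow→φ4] = [13520, 39284]
r4 m[snow→φ6] = [47320, 58926]
r4 m[wet→φ0] = [2, 7]
r4 m[wet→φ2] = [16772, 25564]
r5 m[φ0→sun] = [3010, 3122]
r5 m[φ0→snow] = [1690, 2806]
r5 m[φ0→wet] = [16772, 25564]
r5 m[φ1→snow] = [4, 7]
r5 m[φ2→wet] = [2, 7]
r5 m[φ3→sun] = [9, 8]
r5 m[φ4→snow] = [7, 3]
r5 m[φ5→sun] = [6, 2]
r5 m[φ6→snow] = [2, 2]
r5 m[sun→φ0] = [54, 16]
r5 m[sun→φ3] = [18060, 6244]
r5 m[sun→φ5] = [27090, 24976]
r5 m[snow→φ0] = [56, 42]
r5 m[snow→φ1] = [23660, 16836]
r5 m[snow→φ4] = [13520, 39284]
r5 m[snow→φ6] = [47320, 58926]
r5 m[wet→φ0] = [2, 7]
r5 m[wet→φ2] = [16772, 25564]
fixed point reached at round 5
b[sun] = ⊗ incoming = [162540, 49952]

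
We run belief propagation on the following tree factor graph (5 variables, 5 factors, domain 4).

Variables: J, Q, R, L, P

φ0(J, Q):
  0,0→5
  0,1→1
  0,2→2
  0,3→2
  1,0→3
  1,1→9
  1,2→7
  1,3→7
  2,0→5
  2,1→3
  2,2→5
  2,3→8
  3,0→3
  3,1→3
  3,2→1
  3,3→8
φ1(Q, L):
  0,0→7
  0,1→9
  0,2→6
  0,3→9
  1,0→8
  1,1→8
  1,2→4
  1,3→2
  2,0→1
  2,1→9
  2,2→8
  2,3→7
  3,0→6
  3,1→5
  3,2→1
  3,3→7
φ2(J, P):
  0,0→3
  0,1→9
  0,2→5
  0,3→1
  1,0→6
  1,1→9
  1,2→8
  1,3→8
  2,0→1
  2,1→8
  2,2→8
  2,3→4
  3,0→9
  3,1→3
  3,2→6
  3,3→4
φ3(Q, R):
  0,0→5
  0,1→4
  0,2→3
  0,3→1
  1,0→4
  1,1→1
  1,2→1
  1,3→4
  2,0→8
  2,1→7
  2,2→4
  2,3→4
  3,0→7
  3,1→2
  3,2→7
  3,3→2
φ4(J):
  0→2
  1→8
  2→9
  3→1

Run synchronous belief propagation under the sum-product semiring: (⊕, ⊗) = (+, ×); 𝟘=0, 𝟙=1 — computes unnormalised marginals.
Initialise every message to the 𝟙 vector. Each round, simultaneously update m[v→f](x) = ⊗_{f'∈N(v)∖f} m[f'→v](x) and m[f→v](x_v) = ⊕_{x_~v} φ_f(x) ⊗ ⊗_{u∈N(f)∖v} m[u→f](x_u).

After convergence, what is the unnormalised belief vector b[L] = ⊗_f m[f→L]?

init: all messages = 𝟙 over 4 values
r1 m[φ0→J] = [10, 26, 21, 15]
r1 m[φ0→Q] = [16, 16, 15, 25]
r1 m[φ1→Q] = [31, 22, 25, 19]
r1 m[φ1→L] = [22, 31, 19, 25]
r1 m[φ2→J] = [18, 31, 21, 22]
r1 m[φ2→P] = [19, 29, 27, 17]
r1 m[φ3→Q] = [13, 10, 23, 18]
r1 m[φ3→R] = [24, 14, 15, 11]
r1 m[φ4→J] = [2, 8, 9, 1]
r1 m[J→φ0] = [1, 1, 1, 1]
r1 m[J→φ2] = [1, 1, 1, 1]
r1 m[J→φ4] = [1, 1, 1, 1]
r1 m[Q→φ0] = [1, 1, 1, 1]
r1 m[Q→φ1] = [1, 1, 1, 1]
r1 m[Q→φ3] = [1, 1, 1, 1]
r1 m[R→φ3] = [1, 1, 1, 1]
r1 m[L→φ1] = [1, 1, 1, 1]
r1 m[P→φ2] = [1, 1, 1, 1]
r2 m[φ0→J] = [10, 26, 21, 15]
r2 m[φ0→Q] = [16, 16, 15, 25]
r2 m[φ1→Q] = [31, 22, 25, 19]
r2 m[φ1→L] = [22, 31, 19, 25]
r2 m[φ2→J] = [18, 31, 21, 22]
r2 m[φ2→P] = [19, 29, 27, 17]
r2 m[φ3→Q] = [13, 10, 23, 18]
r2 m[φ3→R] = [24, 14, 15, 11]
r2 m[φ4→J] = [2, 8, 9, 1]
r2 m[J→φ0] = [36, 248, 189, 22]
r2 m[J→φ2] = [20, 208, 189, 15]
r2 m[J→φ4] = [180, 806, 441, 330]
r2 m[Q→φ0] = [403, 220, 575, 342]
r2 m[Q→φ1] = [208, 160, 345, 450]
r2 m[Q→φ3] = [496, 352, 375, 475]
r2 m[R→φ3] = [1, 1, 1, 1]
r2 m[L→φ1] = [1, 1, 1, 1]
r2 m[P→φ2] = [1, 1, 1, 1]
r3 m[φ0→J] = [4069, 9608, 8286, 5180]
r3 m[φ0→Q] = [1935, 2901, 2775, 3496]
r3 m[φ1→Q] = [31, 22, 25, 19]
r3 m[φ1→L] = [5781, 8507, 5098, 7757]
r3 m[φ2→J] = [18, 31, 21, 22]
r3 m[φ2→P] = [1632, 3609, 3366, 2500]
r3 m[φ3→Q] = [13, 10, 23, 18]
r3 m[φ3→R] = [10213, 5911, 6665, 4354]
r3 m[φ4→J] = [2, 8, 9, 1]
r3 m[J→φ0] = [36, 248, 189, 22]
r3 m[J→φ2] = [20, 208, 189, 15]
r3 m[J→φ4] = [180, 806, 441, 330]
r3 m[Q→φ0] = [403, 220, 575, 342]
r3 m[Q→φ1] = [208, 160, 345, 450]
r3 m[Q→φ3] = [496, 352, 375, 475]
r3 m[R→φ3] = [1, 1, 1, 1]
r3 m[L→φ1] = [1, 1, 1, 1]
r3 m[P→φ2] = [1, 1, 1, 1]
r4 m[φ0→J] = [4069, 9608, 8286, 5180]
r4 m[φ0→Q] = [1935, 2901, 2775, 3496]
r4 m[φ1→Q] = [31, 22, 25, 19]
r4 m[φ1→L] = [5781, 8507, 5098, 7757]
r4 m[φ2→J] = [18, 31, 21, 22]
r4 m[φ2→P] = [1632, 3609, 3366, 2500]
r4 m[φ3→Q] = [13, 10, 23, 18]
r4 m[φ3→R] = [10213, 5911, 6665, 4354]
r4 m[φ4→J] = [2, 8, 9, 1]
r4 m[J→φ0] = [36, 248, 189, 22]
r4 m[J→φ2] = [8138, 76864, 74574, 5180]
r4 m[J→φ4] = [73242, 297848, 174006, 113960]
r4 m[Q→φ0] = [403, 220, 575, 342]
r4 m[Q→φ1] = [25155, 29010, 63825, 62928]
r4 m[Q→φ3] = [59985, 63822, 69375, 66424]
r4 m[R→φ3] = [1, 1, 1, 1]
r4 m[L→φ1] = [1, 1, 1, 1]
r4 m[P→φ2] = [1, 1, 1, 1]
r5 m[φ0→J] = [4069, 9608, 8286, 5180]
r5 m[φ0→Q] = [1935, 2901, 2775, 3496]
r5 m[φ1→Q] = [31, 22, 25, 19]
r5 m[φ1→L] = [849558, 1347540, 840498, 1171686]
r5 m[φ2→J] = [18, 31, 21, 22]
r5 m[φ2→P] = [606792, 1377150, 1283274, 942066]
r5 m[φ3→Q] = [13, 10, 23, 18]
r5 m[φ3→R] = [1575181, 922235, 986245, 725621]
r5 m[φ4→J] = [2, 8, 9, 1]
r5 m[J→φ0] = [36, 248, 189, 22]
r5 m[J→φ2] = [8138, 76864, 74574, 5180]
r5 m[J→φ4] = [73242, 297848, 174006, 113960]
r5 m[Q→φ0] = [403, 220, 575, 342]
r5 m[Q→φ1] = [25155, 29010, 63825, 62928]
r5 m[Q→φ3] = [59985, 63822, 69375, 66424]
r5 m[R→φ3] = [1, 1, 1, 1]
r5 m[L→φ1] = [1, 1, 1, 1]
r5 m[P→φ2] = [1, 1, 1, 1]
r6 m[φ0→J] = [4069, 9608, 8286, 5180]
r6 m[φ0→Q] = [1935, 2901, 2775, 3496]
r6 m[φ1→Q] = [31, 22, 25, 19]
r6 m[φ1→L] = [849558, 1347540, 840498, 1171686]
r6 m[φ2→J] = [18, 31, 21, 22]
r6 m[φ2→P] = [606792, 1377150, 1283274, 942066]
r6 m[φ3→Q] = [13, 10, 23, 18]
r6 m[φ3→R] = [1575181, 922235, 986245, 725621]
r6 m[φ4→J] = [2, 8, 9, 1]
r6 m[J→φ0] = [36, 248, 189, 22]
r6 m[J→φ2] = [8138, 76864, 74574, 5180]
r6 m[J→φ4] = [73242, 297848, 174006, 113960]
r6 m[Q→φ0] = [403, 220, 575, 342]
r6 m[Q→φ1] = [25155, 29010, 63825, 62928]
r6 m[Q→φ3] = [59985, 63822, 69375, 66424]
r6 m[R→φ3] = [1, 1, 1, 1]
r6 m[L→φ1] = [1, 1, 1, 1]
r6 m[P→φ2] = [1, 1, 1, 1]
fixed point reached at round 6
b[L] = ⊗ incoming = [849558, 1347540, 840498, 1171686]

b[L] = [849558, 1347540, 840498, 1171686]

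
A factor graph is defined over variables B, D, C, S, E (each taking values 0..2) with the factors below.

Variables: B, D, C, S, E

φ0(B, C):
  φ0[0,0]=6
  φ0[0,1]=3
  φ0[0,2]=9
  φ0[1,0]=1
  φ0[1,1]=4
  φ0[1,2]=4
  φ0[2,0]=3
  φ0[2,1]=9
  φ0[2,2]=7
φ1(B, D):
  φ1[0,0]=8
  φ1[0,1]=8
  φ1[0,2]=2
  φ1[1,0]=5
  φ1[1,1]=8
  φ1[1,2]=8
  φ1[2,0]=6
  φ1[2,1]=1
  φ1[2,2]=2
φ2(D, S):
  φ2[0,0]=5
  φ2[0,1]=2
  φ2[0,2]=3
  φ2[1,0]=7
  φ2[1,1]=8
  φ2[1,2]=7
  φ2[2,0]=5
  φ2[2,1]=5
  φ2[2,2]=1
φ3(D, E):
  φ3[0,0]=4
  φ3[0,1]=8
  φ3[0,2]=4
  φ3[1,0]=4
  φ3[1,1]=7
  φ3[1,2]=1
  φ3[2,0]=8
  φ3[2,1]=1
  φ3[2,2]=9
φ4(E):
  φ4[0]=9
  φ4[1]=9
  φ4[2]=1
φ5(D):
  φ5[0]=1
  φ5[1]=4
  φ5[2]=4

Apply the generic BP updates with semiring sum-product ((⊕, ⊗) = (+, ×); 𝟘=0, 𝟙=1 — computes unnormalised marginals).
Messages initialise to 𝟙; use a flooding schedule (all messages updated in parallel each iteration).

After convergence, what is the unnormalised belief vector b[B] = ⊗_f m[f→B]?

init: all messages = 𝟙 over 3 values
r1 m[φ0→B] = [18, 9, 19]
r1 m[φ0→C] = [10, 16, 20]
r1 m[φ1→B] = [18, 21, 9]
r1 m[φ1→D] = [19, 17, 12]
r1 m[φ2→D] = [10, 22, 11]
r1 m[φ2→S] = [17, 15, 11]
r1 m[φ3→D] = [16, 12, 18]
r1 m[φ3→E] = [16, 16, 14]
r1 m[φ4→E] = [9, 9, 1]
r1 m[φ5→D] = [1, 4, 4]
r1 m[B→φ0] = [1, 1, 1]
r1 m[B→φ1] = [1, 1, 1]
r1 m[D→φ1] = [1, 1, 1]
r1 m[D→φ2] = [1, 1, 1]
r1 m[D→φ3] = [1, 1, 1]
r1 m[D→φ5] = [1, 1, 1]
r1 m[C→φ0] = [1, 1, 1]
r1 m[S→φ2] = [1, 1, 1]
r1 m[E→φ3] = [1, 1, 1]
r1 m[E→φ4] = [1, 1, 1]
r2 m[φ0→B] = [18, 9, 19]
r2 m[φ0→C] = [10, 16, 20]
r2 m[φ1→B] = [18, 21, 9]
r2 m[φ1→D] = [19, 17, 12]
r2 m[φ2→D] = [10, 22, 11]
r2 m[φ2→S] = [17, 15, 11]
r2 m[φ3→D] = [16, 12, 18]
r2 m[φ3→E] = [16, 16, 14]
r2 m[φ4→E] = [9, 9, 1]
r2 m[φ5→D] = [1, 4, 4]
r2 m[B→φ0] = [18, 21, 9]
r2 m[B→φ1] = [18, 9, 19]
r2 m[D→φ1] = [160, 1056, 792]
r2 m[D→φ2] = [304, 816, 864]
r2 m[D→φ3] = [190, 1496, 528]
r2 m[D→φ5] = [3040, 4488, 2376]
r2 m[C→φ0] = [1, 1, 1]
r2 m[S→φ2] = [1, 1, 1]
r2 m[E→φ3] = [9, 9, 1]
r2 m[E→φ4] = [16, 16, 14]
r3 m[φ0→B] = [18, 9, 19]
r3 m[φ0→C] = [156, 219, 309]
r3 m[φ1→B] = [11312, 15584, 3600]
r3 m[φ1→D] = [303, 235, 146]
r3 m[φ2→D] = [10, 22, 11]
r3 m[φ2→S] = [11552, 11456, 7488]
r3 m[φ3→D] = [112, 100, 90]
r3 m[φ3→E] = [10968, 12520, 7008]
r3 m[φ4→E] = [9, 9, 1]
r3 m[φ5→D] = [1, 4, 4]
r3 m[B→φ0] = [18, 21, 9]
r3 m[B→φ1] = [18, 9, 19]
r3 m[D→φ1] = [160, 1056, 792]
r3 m[D→φ2] = [304, 816, 864]
r3 m[D→φ3] = [190, 1496, 528]
r3 m[D→φ5] = [3040, 4488, 2376]
r3 m[C→φ0] = [1, 1, 1]
r3 m[S→φ2] = [1, 1, 1]
r3 m[E→φ3] = [9, 9, 1]
r3 m[E→φ4] = [16, 16, 14]
r4 m[φ0→B] = [18, 9, 19]
r4 m[φ0→C] = [156, 219, 309]
r4 m[φ1→B] = [11312, 15584, 3600]
r4 m[φ1→D] = [303, 235, 146]
r4 m[φ2→D] = [10, 22, 11]
r4 m[φ2→S] = [11552, 11456, 7488]
r4 m[φ3→D] = [112, 100, 90]
r4 m[φ3→E] = [10968, 12520, 7008]
r4 m[φ4→E] = [9, 9, 1]
r4 m[φ5→D] = [1, 4, 4]
r4 m[B→φ0] = [11312, 15584, 3600]
r4 m[B→φ1] = [18, 9, 19]
r4 m[D→φ1] = [1120, 8800, 3960]
r4 m[D→φ2] = [33936, 94000, 52560]
r4 m[D→φ3] = [3030, 20680, 6424]
r4 m[D→φ5] = [339360, 517000, 144540]
r4 m[C→φ0] = [1, 1, 1]
r4 m[S→φ2] = [1, 1, 1]
r4 m[E→φ3] = [9, 9, 1]
r4 m[E→φ4] = [10968, 12520, 7008]
r5 m[φ0→B] = [18, 9, 19]
r5 m[φ0→C] = [94256, 128672, 189344]
r5 m[φ1→B] = [87280, 107680, 23440]
r5 m[φ1→D] = [303, 235, 146]
r5 m[φ2→D] = [10, 22, 11]
r5 m[φ2→S] = [1090480, 1082672, 812368]
r5 m[φ3→D] = [112, 100, 90]
r5 m[φ3→E] = [146232, 175424, 90616]
r5 m[φ4→E] = [9, 9, 1]
r5 m[φ5→D] = [1, 4, 4]
r5 m[B→φ0] = [11312, 15584, 3600]
r5 m[B→φ1] = [18, 9, 19]
r5 m[D→φ1] = [1120, 8800, 3960]
r5 m[D→φ2] = [33936, 94000, 52560]
r5 m[D→φ3] = [3030, 20680, 6424]
r5 m[D→φ5] = [339360, 517000, 144540]
r5 m[C→φ0] = [1, 1, 1]
r5 m[S→φ2] = [1, 1, 1]
r5 m[E→φ3] = [9, 9, 1]
r5 m[E→φ4] = [10968, 12520, 7008]
r6 m[φ0→B] = [18, 9, 19]
r6 m[φ0→C] = [94256, 128672, 189344]
r6 m[φ1→B] = [87280, 107680, 23440]
r6 m[φ1→D] = [303, 235, 146]
r6 m[φ2→D] = [10, 22, 11]
r6 m[φ2→S] = [1090480, 1082672, 812368]
r6 m[φ3→D] = [112, 100, 90]
r6 m[φ3→E] = [146232, 175424, 90616]
r6 m[φ4→E] = [9, 9, 1]
r6 m[φ5→D] = [1, 4, 4]
r6 m[B→φ0] = [87280, 107680, 23440]
r6 m[B→φ1] = [18, 9, 19]
r6 m[D→φ1] = [1120, 8800, 3960]
r6 m[D→φ2] = [33936, 94000, 52560]
r6 m[D→φ3] = [3030, 20680, 6424]
r6 m[D→φ5] = [339360, 517000, 144540]
r6 m[C→φ0] = [1, 1, 1]
r6 m[S→φ2] = [1, 1, 1]
r6 m[E→φ3] = [9, 9, 1]
r6 m[E→φ4] = [146232, 175424, 90616]
r7 m[φ0→B] = [18, 9, 19]
r7 m[φ0→C] = [701680, 903520, 1380320]
r7 m[φ1→B] = [87280, 107680, 23440]
r7 m[φ1→D] = [303, 235, 146]
r7 m[φ2→D] = [10, 22, 11]
r7 m[φ2→S] = [1090480, 1082672, 812368]
r7 m[φ3→D] = [112, 100, 90]
r7 m[φ3→E] = [146232, 175424, 90616]
r7 m[φ4→E] = [9, 9, 1]
r7 m[φ5→D] = [1, 4, 4]
r7 m[B→φ0] = [87280, 107680, 23440]
r7 m[B→φ1] = [18, 9, 19]
r7 m[D→φ1] = [1120, 8800, 3960]
r7 m[D→φ2] = [33936, 94000, 52560]
r7 m[D→φ3] = [3030, 20680, 6424]
r7 m[D→φ5] = [339360, 517000, 144540]
r7 m[C→φ0] = [1, 1, 1]
r7 m[S→φ2] = [1, 1, 1]
r7 m[E→φ3] = [9, 9, 1]
r7 m[E→φ4] = [146232, 175424, 90616]
r8 m[φ0→B] = [18, 9, 19]
r8 m[φ0→C] = [701680, 903520, 1380320]
r8 m[φ1→B] = [87280, 107680, 23440]
r8 m[φ1→D] = [303, 235, 146]
r8 m[φ2→D] = [10, 22, 11]
r8 m[φ2→S] = [1090480, 1082672, 812368]
r8 m[φ3→D] = [112, 100, 90]
r8 m[φ3→E] = [146232, 175424, 90616]
r8 m[φ4→E] = [9, 9, 1]
r8 m[φ5→D] = [1, 4, 4]
r8 m[B→φ0] = [87280, 107680, 23440]
r8 m[B→φ1] = [18, 9, 19]
r8 m[D→φ1] = [1120, 8800, 3960]
r8 m[D→φ2] = [33936, 94000, 52560]
r8 m[D→φ3] = [3030, 20680, 6424]
r8 m[D→φ5] = [339360, 517000, 144540]
r8 m[C→φ0] = [1, 1, 1]
r8 m[S→φ2] = [1, 1, 1]
r8 m[E→φ3] = [9, 9, 1]
r8 m[E→φ4] = [146232, 175424, 90616]
fixed point reached at round 8
b[B] = ⊗ incoming = [1571040, 969120, 445360]

b[B] = [1571040, 969120, 445360]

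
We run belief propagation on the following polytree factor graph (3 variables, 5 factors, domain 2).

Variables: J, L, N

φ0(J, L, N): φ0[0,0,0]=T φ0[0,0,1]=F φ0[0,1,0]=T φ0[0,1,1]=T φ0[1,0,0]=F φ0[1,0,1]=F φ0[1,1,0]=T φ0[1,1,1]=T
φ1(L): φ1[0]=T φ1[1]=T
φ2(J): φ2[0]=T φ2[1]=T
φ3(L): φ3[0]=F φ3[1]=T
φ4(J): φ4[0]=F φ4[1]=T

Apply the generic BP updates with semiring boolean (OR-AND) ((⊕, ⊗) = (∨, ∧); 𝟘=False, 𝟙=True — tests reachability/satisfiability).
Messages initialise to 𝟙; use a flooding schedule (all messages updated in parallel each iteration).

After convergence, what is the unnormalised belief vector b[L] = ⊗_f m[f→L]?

b[L] = [F, T]

init: all messages = 𝟙 over 2 values
r1 m[φ0→J] = [T, T]
r1 m[φ0→L] = [T, T]
r1 m[φ0→N] = [T, T]
r1 m[φ1→L] = [T, T]
r1 m[φ2→J] = [T, T]
r1 m[φ3→L] = [F, T]
r1 m[φ4→J] = [F, T]
r1 m[J→φ0] = [T, T]
r1 m[J→φ2] = [T, T]
r1 m[J→φ4] = [T, T]
r1 m[L→φ0] = [T, T]
r1 m[L→φ1] = [T, T]
r1 m[L→φ3] = [T, T]
r1 m[N→φ0] = [T, T]
r2 m[φ0→J] = [T, T]
r2 m[φ0→L] = [T, T]
r2 m[φ0→N] = [T, T]
r2 m[φ1→L] = [T, T]
r2 m[φ2→J] = [T, T]
r2 m[φ3→L] = [F, T]
r2 m[φ4→J] = [F, T]
r2 m[J→φ0] = [F, T]
r2 m[J→φ2] = [F, T]
r2 m[J→φ4] = [T, T]
r2 m[L→φ0] = [F, T]
r2 m[L→φ1] = [F, T]
r2 m[L→φ3] = [T, T]
r2 m[N→φ0] = [T, T]
r3 m[φ0→J] = [T, T]
r3 m[φ0→L] = [F, T]
r3 m[φ0→N] = [T, T]
r3 m[φ1→L] = [T, T]
r3 m[φ2→J] = [T, T]
r3 m[φ3→L] = [F, T]
r3 m[φ4→J] = [F, T]
r3 m[J→φ0] = [F, T]
r3 m[J→φ2] = [F, T]
r3 m[J→φ4] = [T, T]
r3 m[L→φ0] = [F, T]
r3 m[L→φ1] = [F, T]
r3 m[L→φ3] = [T, T]
r3 m[N→φ0] = [T, T]
r4 m[φ0→J] = [T, T]
r4 m[φ0→L] = [F, T]
r4 m[φ0→N] = [T, T]
r4 m[φ1→L] = [T, T]
r4 m[φ2→J] = [T, T]
r4 m[φ3→L] = [F, T]
r4 m[φ4→J] = [F, T]
r4 m[J→φ0] = [F, T]
r4 m[J→φ2] = [F, T]
r4 m[J→φ4] = [T, T]
r4 m[L→φ0] = [F, T]
r4 m[L→φ1] = [F, T]
r4 m[L→φ3] = [F, T]
r4 m[N→φ0] = [T, T]
r5 m[φ0→J] = [T, T]
r5 m[φ0→L] = [F, T]
r5 m[φ0→N] = [T, T]
r5 m[φ1→L] = [T, T]
r5 m[φ2→J] = [T, T]
r5 m[φ3→L] = [F, T]
r5 m[φ4→J] = [F, T]
r5 m[J→φ0] = [F, T]
r5 m[J→φ2] = [F, T]
r5 m[J→φ4] = [T, T]
r5 m[L→φ0] = [F, T]
r5 m[L→φ1] = [F, T]
r5 m[L→φ3] = [F, T]
r5 m[N→φ0] = [T, T]
fixed point reached at round 5
b[L] = ⊗ incoming = [F, T]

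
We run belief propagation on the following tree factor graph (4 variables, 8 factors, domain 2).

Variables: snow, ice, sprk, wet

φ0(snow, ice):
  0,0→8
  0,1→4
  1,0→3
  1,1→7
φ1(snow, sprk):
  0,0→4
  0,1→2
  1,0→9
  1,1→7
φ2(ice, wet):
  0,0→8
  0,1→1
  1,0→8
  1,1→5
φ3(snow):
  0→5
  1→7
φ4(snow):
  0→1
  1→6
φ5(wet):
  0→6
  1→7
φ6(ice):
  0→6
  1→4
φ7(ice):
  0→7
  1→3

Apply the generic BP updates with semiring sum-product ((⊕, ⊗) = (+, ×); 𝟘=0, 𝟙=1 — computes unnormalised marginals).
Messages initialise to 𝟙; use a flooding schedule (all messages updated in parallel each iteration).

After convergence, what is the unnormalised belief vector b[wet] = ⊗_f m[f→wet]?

init: all messages = 𝟙 over 2 values
r1 m[φ0→snow] = [12, 10]
r1 m[φ0→ice] = [11, 11]
r1 m[φ1→snow] = [6, 16]
r1 m[φ1→sprk] = [13, 9]
r1 m[φ2→ice] = [9, 13]
r1 m[φ2→wet] = [16, 6]
r1 m[φ3→snow] = [5, 7]
r1 m[φ4→snow] = [1, 6]
r1 m[φ5→wet] = [6, 7]
r1 m[φ6→ice] = [6, 4]
r1 m[φ7→ice] = [7, 3]
r1 m[snow→φ0] = [1, 1]
r1 m[snow→φ1] = [1, 1]
r1 m[snow→φ3] = [1, 1]
r1 m[snow→φ4] = [1, 1]
r1 m[ice→φ0] = [1, 1]
r1 m[ice→φ2] = [1, 1]
r1 m[ice→φ6] = [1, 1]
r1 m[ice→φ7] = [1, 1]
r1 m[sprk→φ1] = [1, 1]
r1 m[wet→φ2] = [1, 1]
r1 m[wet→φ5] = [1, 1]
r2 m[φ0→snow] = [12, 10]
r2 m[φ0→ice] = [11, 11]
r2 m[φ1→snow] = [6, 16]
r2 m[φ1→sprk] = [13, 9]
r2 m[φ2→ice] = [9, 13]
r2 m[φ2→wet] = [16, 6]
r2 m[φ3→snow] = [5, 7]
r2 m[φ4→snow] = [1, 6]
r2 m[φ5→wet] = [6, 7]
r2 m[φ6→ice] = [6, 4]
r2 m[φ7→ice] = [7, 3]
r2 m[snow→φ0] = [30, 672]
r2 m[snow→φ1] = [60, 420]
r2 m[snow→φ3] = [72, 960]
r2 m[snow→φ4] = [360, 1120]
r2 m[ice→φ0] = [378, 156]
r2 m[ice→φ2] = [462, 132]
r2 m[ice→φ6] = [693, 429]
r2 m[ice→φ7] = [594, 572]
r2 m[sprk→φ1] = [1, 1]
r2 m[wet→φ2] = [6, 7]
r2 m[wet→φ5] = [16, 6]
r3 m[φ0→snow] = [3648, 2226]
r3 m[φ0→ice] = [2256, 4824]
r3 m[φ1→snow] = [6, 16]
r3 m[φ1→sprk] = [4020, 3060]
r3 m[φ2→ice] = [55, 83]
r3 m[φ2→wet] = [4752, 1122]
r3 m[φ3→snow] = [5, 7]
r3 m[φ4→snow] = [1, 6]
r3 m[φ5→wet] = [6, 7]
r3 m[φ6→ice] = [6, 4]
r3 m[φ7→ice] = [7, 3]
r3 m[snow→φ0] = [30, 672]
r3 m[snow→φ1] = [60, 420]
r3 m[snow→φ3] = [72, 960]
r3 m[snow→φ4] = [360, 1120]
r3 m[ice→φ0] = [378, 156]
r3 m[ice→φ2] = [462, 132]
r3 m[ice→φ6] = [693, 429]
r3 m[ice→φ7] = [594, 572]
r3 m[sprk→φ1] = [1, 1]
r3 m[wet→φ2] = [6, 7]
r3 m[wet→φ5] = [16, 6]
r4 m[φ0→snow] = [3648, 2226]
r4 m[φ0→ice] = [2256, 4824]
r4 m[φ1→snow] = [6, 16]
r4 m[φ1→sprk] = [4020, 3060]
r4 m[φ2→ice] = [55, 83]
r4 m[φ2→wet] = [4752, 1122]
r4 m[φ3→snow] = [5, 7]
r4 m[φ4→snow] = [1, 6]
r4 m[φ5→wet] = [6, 7]
r4 m[φ6→ice] = [6, 4]
r4 m[φ7→ice] = [7, 3]
r4 m[snow→φ0] = [30, 672]
r4 m[snow→φ1] = [18240, 93492]
r4 m[snow→φ3] = [21888, 213696]
r4 m[snow→φ4] = [109440, 249312]
r4 m[ice→φ0] = [2310, 996]
r4 m[ice→φ2] = [94752, 57888]
r4 m[ice→φ6] = [868560, 1201176]
r4 m[ice→φ7] = [744480, 1601568]
r4 m[sprk→φ1] = [1, 1]
r4 m[wet→φ2] = [6, 7]
r4 m[wet→φ5] = [4752, 1122]
r5 m[φ0→snow] = [22464, 13902]
r5 m[φ0→ice] = [2256, 4824]
r5 m[φ1→snow] = [6, 16]
r5 m[φ1→sprk] = [914388, 690924]
r5 m[φ2→ice] = [55, 83]
r5 m[φ2→wet] = [1221120, 384192]
r5 m[φ3→snow] = [5, 7]
r5 m[φ4→snow] = [1, 6]
r5 m[φ5→wet] = [6, 7]
r5 m[φ6→ice] = [6, 4]
r5 m[φ7→ice] = [7, 3]
r5 m[snow→φ0] = [30, 672]
r5 m[snow→φ1] = [18240, 93492]
r5 m[snow→φ3] = [21888, 213696]
r5 m[snow→φ4] = [109440, 249312]
r5 m[ice→φ0] = [2310, 996]
r5 m[ice→φ2] = [94752, 57888]
r5 m[ice→φ6] = [868560, 1201176]
r5 m[ice→φ7] = [744480, 1601568]
r5 m[sprk→φ1] = [1, 1]
r5 m[wet→φ2] = [6, 7]
r5 m[wet→φ5] = [4752, 1122]
r6 m[φ0→snow] = [22464, 13902]
r6 m[φ0→ice] = [2256, 4824]
r6 m[φ1→snow] = [6, 16]
r6 m[φ1→sprk] = [914388, 690924]
r6 m[φ2→ice] = [55, 83]
r6 m[φ2→wet] = [1221120, 384192]
r6 m[φ3→snow] = [5, 7]
r6 m[φ4→snow] = [1, 6]
r6 m[φ5→wet] = [6, 7]
r6 m[φ6→ice] = [6, 4]
r6 m[φ7→ice] = [7, 3]
r6 m[snow→φ0] = [30, 672]
r6 m[snow→φ1] = [112320, 583884]
r6 m[snow→φ3] = [134784, 1334592]
r6 m[snow→φ4] = [673920, 1557024]
r6 m[ice→φ0] = [2310, 996]
r6 m[ice→φ2] = [94752, 57888]
r6 m[ice→φ6] = [868560, 1201176]
r6 m[ice→φ7] = [744480, 1601568]
r6 m[sprk→φ1] = [1, 1]
r6 m[wet→φ2] = [6, 7]
r6 m[wet→φ5] = [1221120, 384192]
r7 m[φ0→snow] = [22464, 13902]
r7 m[φ0→ice] = [2256, 4824]
r7 m[φ1→snow] = [6, 16]
r7 m[φ1→sprk] = [5704236, 4311828]
r7 m[φ2→ice] = [55, 83]
r7 m[φ2→wet] = [1221120, 384192]
r7 m[φ3→snow] = [5, 7]
r7 m[φ4→snow] = [1, 6]
r7 m[φ5→wet] = [6, 7]
r7 m[φ6→ice] = [6, 4]
r7 m[φ7→ice] = [7, 3]
r7 m[snow→φ0] = [30, 672]
r7 m[snow→φ1] = [112320, 583884]
r7 m[snow→φ3] = [134784, 1334592]
r7 m[snow→φ4] = [673920, 1557024]
r7 m[ice→φ0] = [2310, 996]
r7 m[ice→φ2] = [94752, 57888]
r7 m[ice→φ6] = [868560, 1201176]
r7 m[ice→φ7] = [744480, 1601568]
r7 m[sprk→φ1] = [1, 1]
r7 m[wet→φ2] = [6, 7]
r7 m[wet→φ5] = [1221120, 384192]
r8 m[φ0→snow] = [22464, 13902]
r8 m[φ0→ice] = [2256, 4824]
r8 m[φ1→snow] = [6, 16]
r8 m[φ1→sprk] = [5704236, 4311828]
r8 m[φ2→ice] = [55, 83]
r8 m[φ2→wet] = [1221120, 384192]
r8 m[φ3→snow] = [5, 7]
r8 m[φ4→snow] = [1, 6]
r8 m[φ5→wet] = [6, 7]
r8 m[φ6→ice] = [6, 4]
r8 m[φ7→ice] = [7, 3]
r8 m[snow→φ0] = [30, 672]
r8 m[snow→φ1] = [112320, 583884]
r8 m[snow→φ3] = [134784, 1334592]
r8 m[snow→φ4] = [673920, 1557024]
r8 m[ice→φ0] = [2310, 996]
r8 m[ice→φ2] = [94752, 57888]
r8 m[ice→φ6] = [868560, 1201176]
r8 m[ice→φ7] = [744480, 1601568]
r8 m[sprk→φ1] = [1, 1]
r8 m[wet→φ2] = [6, 7]
r8 m[wet→φ5] = [1221120, 384192]
fixed point reached at round 8
b[wet] = ⊗ incoming = [7326720, 2689344]

b[wet] = [7326720, 2689344]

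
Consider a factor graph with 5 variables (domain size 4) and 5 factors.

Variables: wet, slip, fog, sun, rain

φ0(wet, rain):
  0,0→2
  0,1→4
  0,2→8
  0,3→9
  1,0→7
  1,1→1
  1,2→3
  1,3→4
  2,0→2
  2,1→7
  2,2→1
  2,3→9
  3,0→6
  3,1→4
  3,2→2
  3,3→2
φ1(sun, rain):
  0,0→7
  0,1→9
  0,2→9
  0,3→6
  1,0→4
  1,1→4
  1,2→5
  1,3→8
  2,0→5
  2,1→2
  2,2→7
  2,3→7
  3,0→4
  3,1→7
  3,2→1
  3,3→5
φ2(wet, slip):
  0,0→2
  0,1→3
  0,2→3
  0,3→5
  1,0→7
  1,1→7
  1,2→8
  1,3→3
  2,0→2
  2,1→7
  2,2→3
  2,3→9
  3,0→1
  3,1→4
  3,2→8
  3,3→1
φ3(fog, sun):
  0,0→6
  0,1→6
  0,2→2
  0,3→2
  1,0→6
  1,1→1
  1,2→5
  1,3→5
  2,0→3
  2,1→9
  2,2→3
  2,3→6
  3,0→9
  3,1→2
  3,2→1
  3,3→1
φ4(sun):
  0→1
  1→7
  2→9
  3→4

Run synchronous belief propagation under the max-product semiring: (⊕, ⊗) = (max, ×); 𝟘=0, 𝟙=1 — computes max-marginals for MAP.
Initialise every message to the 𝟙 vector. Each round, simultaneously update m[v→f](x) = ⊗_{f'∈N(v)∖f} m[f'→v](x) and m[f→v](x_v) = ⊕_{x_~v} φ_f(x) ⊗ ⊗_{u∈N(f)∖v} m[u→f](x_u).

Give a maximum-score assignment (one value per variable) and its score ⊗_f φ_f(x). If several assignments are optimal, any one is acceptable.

assignment: (wet=2, slip=3, fog=2, sun=1, rain=3); score = 40824

init: all messages = 𝟙 over 4 values
r1 m[φ0→wet] = [9, 7, 9, 6]
r1 m[φ0→rain] = [7, 7, 8, 9]
r1 m[φ1→sun] = [9, 8, 7, 7]
r1 m[φ1→rain] = [7, 9, 9, 8]
r1 m[φ2→wet] = [5, 8, 9, 8]
r1 m[φ2→slip] = [7, 7, 8, 9]
r1 m[φ3→fog] = [6, 6, 9, 9]
r1 m[φ3→sun] = [9, 9, 5, 6]
r1 m[φ4→sun] = [1, 7, 9, 4]
r1 m[wet→φ0] = [1, 1, 1, 1]
r1 m[wet→φ2] = [1, 1, 1, 1]
r1 m[slip→φ2] = [1, 1, 1, 1]
r1 m[fog→φ3] = [1, 1, 1, 1]
r1 m[sun→φ1] = [1, 1, 1, 1]
r1 m[sun→φ3] = [1, 1, 1, 1]
r1 m[sun→φ4] = [1, 1, 1, 1]
r1 m[rain→φ0] = [1, 1, 1, 1]
r1 m[rain→φ1] = [1, 1, 1, 1]
r2 m[φ0→wet] = [9, 7, 9, 6]
r2 m[φ0→rain] = [7, 7, 8, 9]
r2 m[φ1→sun] = [9, 8, 7, 7]
r2 m[φ1→rain] = [7, 9, 9, 8]
r2 m[φ2→wet] = [5, 8, 9, 8]
r2 m[φ2→slip] = [7, 7, 8, 9]
r2 m[φ3→fog] = [6, 6, 9, 9]
r2 m[φ3→sun] = [9, 9, 5, 6]
r2 m[φ4→sun] = [1, 7, 9, 4]
r2 m[wet→φ0] = [5, 8, 9, 8]
r2 m[wet→φ2] = [9, 7, 9, 6]
r2 m[slip→φ2] = [1, 1, 1, 1]
r2 m[fog→φ3] = [1, 1, 1, 1]
r2 m[sun→φ1] = [9, 63, 45, 24]
r2 m[sun→φ3] = [9, 56, 63, 28]
r2 m[sun→φ4] = [81, 72, 35, 42]
r2 m[rain→φ0] = [7, 9, 9, 8]
r2 m[rain→φ1] = [7, 7, 8, 9]
r3 m[φ0→wet] = [72, 49, 72, 42]
r3 m[φ0→rain] = [56, 63, 40, 81]
r3 m[φ1→sun] = [72, 72, 63, 49]
r3 m[φ1→rain] = [252, 252, 315, 504]
r3 m[φ2→wet] = [5, 8, 9, 8]
r3 m[φ2→slip] = [49, 63, 56, 81]
r3 m[φ3→fog] = [336, 315, 504, 112]
r3 m[φ3→sun] = [9, 9, 5, 6]
r3 m[φ4→sun] = [1, 7, 9, 4]
r3 m[wet→φ0] = [5, 8, 9, 8]
r3 m[wet→φ2] = [9, 7, 9, 6]
r3 m[slip→φ2] = [1, 1, 1, 1]
r3 m[fog→φ3] = [1, 1, 1, 1]
r3 m[sun→φ1] = [9, 63, 45, 24]
r3 m[sun→φ3] = [9, 56, 63, 28]
r3 m[sun→φ4] = [81, 72, 35, 42]
r3 m[rain→φ0] = [7, 9, 9, 8]
r3 m[rain→φ1] = [7, 7, 8, 9]
r4 m[φ0→wet] = [72, 49, 72, 42]
r4 m[φ0→rain] = [56, 63, 40, 81]
r4 m[φ1→sun] = [72, 72, 63, 49]
r4 m[φ1→rain] = [252, 252, 315, 504]
r4 m[φ2→wet] = [5, 8, 9, 8]
r4 m[φ2→slip] = [49, 63, 56, 81]
r4 m[φ3→fog] = [336, 315, 504, 112]
r4 m[φ3→sun] = [9, 9, 5, 6]
r4 m[φ4→sun] = [1, 7, 9, 4]
r4 m[wet→φ0] = [5, 8, 9, 8]
r4 m[wet→φ2] = [72, 49, 72, 42]
r4 m[slip→φ2] = [1, 1, 1, 1]
r4 m[fog→φ3] = [1, 1, 1, 1]
r4 m[sun→φ1] = [9, 63, 45, 24]
r4 m[sun→φ3] = [72, 504, 567, 196]
r4 m[sun→φ4] = [648, 648, 315, 294]
r4 m[rain→φ0] = [252, 252, 315, 504]
r4 m[rain→φ1] = [56, 63, 40, 81]
r5 m[φ0→wet] = [4536, 2016, 4536, 1512]
r5 m[φ0→rain] = [56, 63, 40, 81]
r5 m[φ1→sun] = [567, 648, 567, 441]
r5 m[φ1→rain] = [252, 252, 315, 504]
r5 m[φ2→wet] = [5, 8, 9, 8]
r5 m[φ2→slip] = [343, 504, 392, 648]
r5 m[φ3→fog] = [3024, 2835, 4536, 1008]
r5 m[φ3→sun] = [9, 9, 5, 6]
r5 m[φ4→sun] = [1, 7, 9, 4]
r5 m[wet→φ0] = [5, 8, 9, 8]
r5 m[wet→φ2] = [72, 49, 72, 42]
r5 m[slip→φ2] = [1, 1, 1, 1]
r5 m[fog→φ3] = [1, 1, 1, 1]
r5 m[sun→φ1] = [9, 63, 45, 24]
r5 m[sun→φ3] = [72, 504, 567, 196]
r5 m[sun→φ4] = [648, 648, 315, 294]
r5 m[rain→φ0] = [252, 252, 315, 504]
r5 m[rain→φ1] = [56, 63, 40, 81]
r6 m[φ0→wet] = [4536, 2016, 4536, 1512]
r6 m[φ0→rain] = [56, 63, 40, 81]
r6 m[φ1→sun] = [567, 648, 567, 441]
r6 m[φ1→rain] = [252, 252, 315, 504]
r6 m[φ2→wet] = [5, 8, 9, 8]
r6 m[φ2→slip] = [343, 504, 392, 648]
r6 m[φ3→fog] = [3024, 2835, 4536, 1008]
r6 m[φ3→sun] = [9, 9, 5, 6]
r6 m[φ4→sun] = [1, 7, 9, 4]
r6 m[wet→φ0] = [5, 8, 9, 8]
r6 m[wet→φ2] = [4536, 2016, 4536, 1512]
r6 m[slip→φ2] = [1, 1, 1, 1]
r6 m[fog→φ3] = [1, 1, 1, 1]
r6 m[sun→φ1] = [9, 63, 45, 24]
r6 m[sun→φ3] = [567, 4536, 5103, 1764]
r6 m[sun→φ4] = [5103, 5832, 2835, 2646]
r6 m[rain→φ0] = [252, 252, 315, 504]
r6 m[rain→φ1] = [56, 63, 40, 81]
r7 m[φ0→wet] = [4536, 2016, 4536, 1512]
r7 m[φ0→rain] = [56, 63, 40, 81]
r7 m[φ1→sun] = [567, 648, 567, 441]
r7 m[φ1→rain] = [252, 252, 315, 504]
r7 m[φ2→wet] = [5, 8, 9, 8]
r7 m[φ2→slip] = [14112, 31752, 16128, 40824]
r7 m[φ3→fog] = [27216, 25515, 40824, 9072]
r7 m[φ3→sun] = [9, 9, 5, 6]
r7 m[φ4→sun] = [1, 7, 9, 4]
r7 m[wet→φ0] = [5, 8, 9, 8]
r7 m[wet→φ2] = [4536, 2016, 4536, 1512]
r7 m[slip→φ2] = [1, 1, 1, 1]
r7 m[fog→φ3] = [1, 1, 1, 1]
r7 m[sun→φ1] = [9, 63, 45, 24]
r7 m[sun→φ3] = [567, 4536, 5103, 1764]
r7 m[sun→φ4] = [5103, 5832, 2835, 2646]
r7 m[rain→φ0] = [252, 252, 315, 504]
r7 m[rain→φ1] = [56, 63, 40, 81]
r8 m[φ0→wet] = [4536, 2016, 4536, 1512]
r8 m[φ0→rain] = [56, 63, 40, 81]
r8 m[φ1→sun] = [567, 648, 567, 441]
r8 m[φ1→rain] = [252, 252, 315, 504]
r8 m[φ2→wet] = [5, 8, 9, 8]
r8 m[φ2→slip] = [14112, 31752, 16128, 40824]
r8 m[φ3→fog] = [27216, 25515, 40824, 9072]
r8 m[φ3→sun] = [9, 9, 5, 6]
r8 m[φ4→sun] = [1, 7, 9, 4]
r8 m[wet→φ0] = [5, 8, 9, 8]
r8 m[wet→φ2] = [4536, 2016, 4536, 1512]
r8 m[slip→φ2] = [1, 1, 1, 1]
r8 m[fog→φ3] = [1, 1, 1, 1]
r8 m[sun→φ1] = [9, 63, 45, 24]
r8 m[sun→φ3] = [567, 4536, 5103, 1764]
r8 m[sun→φ4] = [5103, 5832, 2835, 2646]
r8 m[rain→φ0] = [252, 252, 315, 504]
r8 m[rain→φ1] = [56, 63, 40, 81]
fixed point reached at round 8
traceback from wet: (wet=2, slip=3, fog=2, sun=1, rain=3), score=40824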